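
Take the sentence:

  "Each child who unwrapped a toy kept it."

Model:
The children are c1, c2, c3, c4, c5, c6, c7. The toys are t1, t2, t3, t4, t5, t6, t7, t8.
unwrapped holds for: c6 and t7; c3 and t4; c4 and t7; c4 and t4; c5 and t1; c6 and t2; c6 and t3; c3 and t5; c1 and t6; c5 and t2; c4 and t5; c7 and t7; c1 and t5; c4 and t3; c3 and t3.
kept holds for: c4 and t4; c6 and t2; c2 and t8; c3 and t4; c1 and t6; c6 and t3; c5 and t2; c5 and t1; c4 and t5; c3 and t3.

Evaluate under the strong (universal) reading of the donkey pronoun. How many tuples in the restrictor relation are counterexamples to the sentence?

6

"it" takes "a toy" as antecedent — a donkey pronoun bound across the clause boundary.
Strong reading: for every (c,t) with unwrapped(c,t), kept(c,t).
Restrictor pairs: (c1,t5) ✗  (c1,t6) ✓  (c3,t3) ✓  (c3,t4) ✓  (c3,t5) ✗  (c4,t3) ✗  (c4,t4) ✓  (c4,t5) ✓  (c4,t7) ✗  (c5,t1) ✓  (c5,t2) ✓  (c6,t2) ✓  (c6,t3) ✓  (c6,t7) ✗  (c7,t7) ✗
Counterexamples (restrictor pairs failing the scope): 6.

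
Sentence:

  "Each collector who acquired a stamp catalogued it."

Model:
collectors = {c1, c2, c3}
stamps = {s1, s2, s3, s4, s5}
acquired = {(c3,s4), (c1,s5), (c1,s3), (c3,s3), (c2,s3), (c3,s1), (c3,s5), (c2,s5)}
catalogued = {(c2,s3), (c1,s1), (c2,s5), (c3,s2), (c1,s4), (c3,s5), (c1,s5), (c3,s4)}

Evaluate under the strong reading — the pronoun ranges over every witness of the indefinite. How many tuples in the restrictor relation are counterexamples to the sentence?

"it" takes "a stamp" as antecedent — a donkey pronoun bound across the clause boundary.
Strong reading: for every (c,s) with acquired(c,s), catalogued(c,s).
Restrictor pairs: (c1,s3) ✗  (c1,s5) ✓  (c2,s3) ✓  (c2,s5) ✓  (c3,s1) ✗  (c3,s3) ✗  (c3,s4) ✓  (c3,s5) ✓
Counterexamples (restrictor pairs failing the scope): 3.

3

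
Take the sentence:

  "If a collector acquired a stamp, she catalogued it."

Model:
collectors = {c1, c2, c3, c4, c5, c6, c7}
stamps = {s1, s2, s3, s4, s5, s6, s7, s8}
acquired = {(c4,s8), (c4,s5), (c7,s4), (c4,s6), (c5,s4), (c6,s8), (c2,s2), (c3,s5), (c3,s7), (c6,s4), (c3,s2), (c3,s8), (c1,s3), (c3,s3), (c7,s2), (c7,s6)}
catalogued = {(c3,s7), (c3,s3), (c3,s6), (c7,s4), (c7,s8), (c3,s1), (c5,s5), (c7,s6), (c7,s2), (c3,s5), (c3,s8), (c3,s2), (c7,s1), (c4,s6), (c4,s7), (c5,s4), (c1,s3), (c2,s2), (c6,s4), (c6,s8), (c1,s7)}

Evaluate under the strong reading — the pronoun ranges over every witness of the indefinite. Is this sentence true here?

False

"it" takes "a stamp" as antecedent — a donkey pronoun bound across the clause boundary.
Strong reading: for every (c,s) with acquired(c,s), catalogued(c,s).
Restrictor pairs: (c1,s3) ✓  (c2,s2) ✓  (c3,s2) ✓  (c3,s3) ✓  (c3,s5) ✓  (c3,s7) ✓  (c3,s8) ✓  (c4,s5) ✗  (c4,s6) ✓  (c4,s8) ✗  (c5,s4) ✓  (c6,s4) ✓  (c6,s8) ✓  (c7,s2) ✓  (c7,s4) ✓  (c7,s6) ✓
Counterexample: (c4,s5) is in acquired but fails the scope.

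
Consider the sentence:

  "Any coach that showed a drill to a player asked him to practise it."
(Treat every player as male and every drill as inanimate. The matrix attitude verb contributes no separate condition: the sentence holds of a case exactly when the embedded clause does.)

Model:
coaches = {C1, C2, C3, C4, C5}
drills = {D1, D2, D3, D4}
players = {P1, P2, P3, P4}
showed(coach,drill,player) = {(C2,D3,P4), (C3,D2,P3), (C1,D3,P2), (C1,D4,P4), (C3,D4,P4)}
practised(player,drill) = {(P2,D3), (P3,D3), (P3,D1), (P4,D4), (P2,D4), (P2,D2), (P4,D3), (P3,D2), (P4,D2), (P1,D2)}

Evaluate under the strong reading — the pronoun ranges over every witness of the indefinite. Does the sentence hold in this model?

"him" takes "a player" as antecedent and "it" takes "a drill"; both are donkey pronouns co-varying with the restrictor.
Strong reading: for every (c,d,p) with showed(c,d,p), practised(p,d).
Restrictor triples: (C1,D3,P2)→practised(P2,D3) ✓  (C1,D4,P4)→practised(P4,D4) ✓  (C2,D3,P4)→practised(P4,D3) ✓  (C3,D2,P3)→practised(P3,D2) ✓  (C3,D4,P4)→practised(P4,D4) ✓
Every restrictor triple satisfies the scope.

True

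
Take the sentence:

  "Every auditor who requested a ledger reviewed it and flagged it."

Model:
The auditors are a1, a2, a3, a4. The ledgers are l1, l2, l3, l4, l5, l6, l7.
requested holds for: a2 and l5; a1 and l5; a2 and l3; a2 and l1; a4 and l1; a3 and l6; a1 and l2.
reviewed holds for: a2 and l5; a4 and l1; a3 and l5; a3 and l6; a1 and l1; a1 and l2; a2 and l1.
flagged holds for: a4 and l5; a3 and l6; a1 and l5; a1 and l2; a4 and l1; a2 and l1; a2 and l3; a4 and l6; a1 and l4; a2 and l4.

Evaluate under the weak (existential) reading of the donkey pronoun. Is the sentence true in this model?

True

"it" takes "a ledger" as antecedent — a donkey pronoun bound across the clause boundary.
Weak reading: every auditor a with some requested-ledger has at least one requested-ledger l such that reviewed(a,l) ∧ flagged(a,l).
Per auditor: a1:✓  a2:✓  a3:✓  a4:✓
Every auditor in the restrictor has a witness.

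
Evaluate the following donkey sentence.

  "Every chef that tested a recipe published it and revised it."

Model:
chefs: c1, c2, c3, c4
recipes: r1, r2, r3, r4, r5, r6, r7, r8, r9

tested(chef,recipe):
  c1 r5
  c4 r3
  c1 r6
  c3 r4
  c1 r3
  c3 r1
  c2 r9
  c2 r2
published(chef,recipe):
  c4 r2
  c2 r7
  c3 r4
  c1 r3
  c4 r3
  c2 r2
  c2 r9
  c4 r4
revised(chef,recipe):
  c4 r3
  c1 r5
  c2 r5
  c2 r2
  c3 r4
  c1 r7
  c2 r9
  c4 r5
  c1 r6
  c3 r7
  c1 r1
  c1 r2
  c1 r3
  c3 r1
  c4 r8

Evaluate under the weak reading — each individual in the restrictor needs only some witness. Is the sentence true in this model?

True

"it" takes "a recipe" as antecedent — a donkey pronoun bound across the clause boundary.
Weak reading: every chef c with some tested-recipe has at least one tested-recipe r such that published(c,r) ∧ revised(c,r).
Per chef: c1:✓  c2:✓  c3:✓  c4:✓
Every chef in the restrictor has a witness.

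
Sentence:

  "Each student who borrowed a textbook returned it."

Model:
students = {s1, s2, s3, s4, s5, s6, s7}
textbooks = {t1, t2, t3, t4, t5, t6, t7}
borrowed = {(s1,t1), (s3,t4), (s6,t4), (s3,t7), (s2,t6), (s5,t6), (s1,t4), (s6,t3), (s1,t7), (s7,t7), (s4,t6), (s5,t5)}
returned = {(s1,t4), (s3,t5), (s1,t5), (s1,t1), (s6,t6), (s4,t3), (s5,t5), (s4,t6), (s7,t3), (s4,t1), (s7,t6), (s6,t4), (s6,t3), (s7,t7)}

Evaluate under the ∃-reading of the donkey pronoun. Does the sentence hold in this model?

False

"it" takes "a textbook" as antecedent — a donkey pronoun bound across the clause boundary.
Weak reading: every student s with some borrowed-textbook has at least one borrowed-textbook t such that returned(s,t).
Per student: s1:✓  s2:✗  s3:✗  s4:✓  s5:✓  s6:✓  s7:✓
s2 has no witness among its borrowed-textbooks.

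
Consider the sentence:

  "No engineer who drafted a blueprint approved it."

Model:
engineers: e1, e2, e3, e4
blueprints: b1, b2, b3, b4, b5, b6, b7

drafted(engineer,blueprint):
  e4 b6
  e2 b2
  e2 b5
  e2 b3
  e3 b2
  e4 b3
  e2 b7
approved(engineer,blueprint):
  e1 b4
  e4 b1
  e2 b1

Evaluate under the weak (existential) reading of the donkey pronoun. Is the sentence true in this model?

"it" takes "a blueprint" as antecedent — a donkey pronoun bound across the clause boundary.
Truth condition: for no (e,b) with drafted(e,b) does approved(e,b) hold.
Restrictor pairs — does the scope hold? (e2,b2):fails  (e2,b3):fails  (e2,b5):fails  (e2,b7):fails  (e3,b2):fails  (e4,b3):fails  (e4,b6):fails
Scope holds for no restrictor pair, so the sentence is true.

True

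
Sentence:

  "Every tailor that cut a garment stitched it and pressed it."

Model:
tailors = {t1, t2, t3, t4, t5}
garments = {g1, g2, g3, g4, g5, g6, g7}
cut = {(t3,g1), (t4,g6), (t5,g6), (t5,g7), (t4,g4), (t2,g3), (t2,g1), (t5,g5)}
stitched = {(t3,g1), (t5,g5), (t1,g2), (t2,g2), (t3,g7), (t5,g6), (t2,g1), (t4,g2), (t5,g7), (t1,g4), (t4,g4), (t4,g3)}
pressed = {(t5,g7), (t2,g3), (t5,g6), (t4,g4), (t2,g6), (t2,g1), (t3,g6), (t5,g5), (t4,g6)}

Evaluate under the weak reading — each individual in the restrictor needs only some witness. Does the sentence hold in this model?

"it" takes "a garment" as antecedent — a donkey pronoun bound across the clause boundary.
Weak reading: every tailor t with some cut-garment has at least one cut-garment g such that stitched(t,g) ∧ pressed(t,g).
Per tailor: t2:✓  t3:✗  t4:✓  t5:✓
t3 has no witness among its cut-garments.

False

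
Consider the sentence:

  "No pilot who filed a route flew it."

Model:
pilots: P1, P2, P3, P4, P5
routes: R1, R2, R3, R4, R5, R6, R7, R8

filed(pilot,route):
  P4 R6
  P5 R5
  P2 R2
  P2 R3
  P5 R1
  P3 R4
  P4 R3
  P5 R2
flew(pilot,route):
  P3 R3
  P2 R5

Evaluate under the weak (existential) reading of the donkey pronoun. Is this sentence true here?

"it" takes "a route" as antecedent — a donkey pronoun bound across the clause boundary.
Truth condition: for no (p,r) with filed(p,r) does flew(p,r) hold.
Restrictor pairs — does the scope hold? (P2,R2):fails  (P2,R3):fails  (P3,R4):fails  (P4,R3):fails  (P4,R6):fails  (P5,R1):fails  (P5,R2):fails  (P5,R5):fails
Scope holds for no restrictor pair, so the sentence is true.

True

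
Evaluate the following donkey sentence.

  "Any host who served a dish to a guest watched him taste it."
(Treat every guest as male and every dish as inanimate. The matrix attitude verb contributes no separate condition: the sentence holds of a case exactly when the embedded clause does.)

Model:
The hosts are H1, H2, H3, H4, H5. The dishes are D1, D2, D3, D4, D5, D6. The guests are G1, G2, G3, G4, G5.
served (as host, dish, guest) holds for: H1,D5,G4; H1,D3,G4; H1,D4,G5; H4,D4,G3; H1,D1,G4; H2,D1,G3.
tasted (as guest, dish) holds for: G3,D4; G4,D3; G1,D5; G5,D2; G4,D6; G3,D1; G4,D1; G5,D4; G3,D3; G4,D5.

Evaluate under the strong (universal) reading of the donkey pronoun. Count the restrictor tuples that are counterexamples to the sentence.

"him" takes "a guest" as antecedent and "it" takes "a dish"; both are donkey pronouns co-varying with the restrictor.
Strong reading: for every (h,d,g) with served(h,d,g), tasted(g,d).
Restrictor triples: (H1,D1,G4)→tasted(G4,D1) ✓  (H1,D3,G4)→tasted(G4,D3) ✓  (H1,D4,G5)→tasted(G5,D4) ✓  (H1,D5,G4)→tasted(G4,D5) ✓  (H2,D1,G3)→tasted(G3,D1) ✓  (H4,D4,G3)→tasted(G3,D4) ✓
Counterexamples (restrictor triples failing the scope): 0.

0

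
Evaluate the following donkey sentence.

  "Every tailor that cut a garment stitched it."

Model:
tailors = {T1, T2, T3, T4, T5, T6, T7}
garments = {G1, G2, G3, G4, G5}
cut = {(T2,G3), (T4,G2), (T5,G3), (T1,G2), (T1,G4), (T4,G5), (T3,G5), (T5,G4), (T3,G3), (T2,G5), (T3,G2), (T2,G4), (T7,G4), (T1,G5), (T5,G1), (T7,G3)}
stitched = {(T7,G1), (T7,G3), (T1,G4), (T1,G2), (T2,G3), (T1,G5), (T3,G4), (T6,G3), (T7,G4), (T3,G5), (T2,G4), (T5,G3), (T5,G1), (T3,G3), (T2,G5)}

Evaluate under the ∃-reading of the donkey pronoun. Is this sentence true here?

False

"it" takes "a garment" as antecedent — a donkey pronoun bound across the clause boundary.
Weak reading: every tailor t with some cut-garment has at least one cut-garment g such that stitched(t,g).
Per tailor: T1:✓  T2:✓  T3:✓  T4:✗  T5:✓  T7:✓
T4 has no witness among its cut-garments.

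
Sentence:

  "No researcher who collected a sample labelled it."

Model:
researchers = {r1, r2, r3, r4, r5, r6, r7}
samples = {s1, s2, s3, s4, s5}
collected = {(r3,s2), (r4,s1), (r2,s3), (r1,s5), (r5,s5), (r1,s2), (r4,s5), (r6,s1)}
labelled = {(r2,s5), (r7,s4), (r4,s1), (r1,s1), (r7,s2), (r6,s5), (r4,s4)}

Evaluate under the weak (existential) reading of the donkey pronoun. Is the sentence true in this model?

"it" takes "a sample" as antecedent — a donkey pronoun bound across the clause boundary.
Truth condition: for no (r,s) with collected(r,s) does labelled(r,s) hold.
Restrictor pairs — does the scope hold? (r1,s2):fails  (r1,s5):fails  (r2,s3):fails  (r3,s2):fails  (r4,s1):holds  (r4,s5):fails  (r5,s5):fails  (r6,s1):fails
Scope holds for 1 pair(s), so the sentence is false.

False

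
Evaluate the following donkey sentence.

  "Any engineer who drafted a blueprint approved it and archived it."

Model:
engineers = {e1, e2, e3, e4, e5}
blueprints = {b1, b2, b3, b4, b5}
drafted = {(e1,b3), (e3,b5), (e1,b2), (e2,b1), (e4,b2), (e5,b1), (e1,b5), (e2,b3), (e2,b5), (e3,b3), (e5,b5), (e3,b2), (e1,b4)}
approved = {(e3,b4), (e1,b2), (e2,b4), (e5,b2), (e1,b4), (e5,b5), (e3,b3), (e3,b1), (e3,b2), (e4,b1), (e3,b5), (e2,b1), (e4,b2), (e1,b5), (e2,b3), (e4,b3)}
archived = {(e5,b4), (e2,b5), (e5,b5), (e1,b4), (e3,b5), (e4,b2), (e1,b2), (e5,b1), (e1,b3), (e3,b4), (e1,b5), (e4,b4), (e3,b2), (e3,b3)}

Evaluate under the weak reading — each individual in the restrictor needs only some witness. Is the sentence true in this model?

False

"it" takes "a blueprint" as antecedent — a donkey pronoun bound across the clause boundary.
Weak reading: every engineer e with some drafted-blueprint has at least one drafted-blueprint b such that approved(e,b) ∧ archived(e,b).
Per engineer: e1:✓  e2:✗  e3:✓  e4:✓  e5:✓
e2 has no witness among its drafted-blueprints.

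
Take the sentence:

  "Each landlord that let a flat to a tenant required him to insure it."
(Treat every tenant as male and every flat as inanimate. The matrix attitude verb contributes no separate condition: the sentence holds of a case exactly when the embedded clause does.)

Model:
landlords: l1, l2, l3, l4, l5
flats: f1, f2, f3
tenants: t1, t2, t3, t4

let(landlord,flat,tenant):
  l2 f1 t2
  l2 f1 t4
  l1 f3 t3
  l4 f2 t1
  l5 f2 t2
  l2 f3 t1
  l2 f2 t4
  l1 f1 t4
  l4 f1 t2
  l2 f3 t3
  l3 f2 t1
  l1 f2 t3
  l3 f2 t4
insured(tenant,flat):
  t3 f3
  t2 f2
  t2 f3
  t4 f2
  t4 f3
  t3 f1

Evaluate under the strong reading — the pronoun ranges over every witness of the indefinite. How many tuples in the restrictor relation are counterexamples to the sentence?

8

"him" takes "a tenant" as antecedent and "it" takes "a flat"; both are donkey pronouns co-varying with the restrictor.
Strong reading: for every (l,f,t) with let(l,f,t), insured(t,f).
Restrictor triples: (l1,f1,t4)→insured(t4,f1) ✗  (l1,f2,t3)→insured(t3,f2) ✗  (l1,f3,t3)→insured(t3,f3) ✓  (l2,f1,t2)→insured(t2,f1) ✗  (l2,f1,t4)→insured(t4,f1) ✗  (l2,f2,t4)→insured(t4,f2) ✓  (l2,f3,t1)→insured(t1,f3) ✗  (l2,f3,t3)→insured(t3,f3) ✓  (l3,f2,t1)→insured(t1,f2) ✗  (l3,f2,t4)→insured(t4,f2) ✓  (l4,f1,t2)→insured(t2,f1) ✗  (l4,f2,t1)→insured(t1,f2) ✗  (l5,f2,t2)→insured(t2,f2) ✓
Counterexamples (restrictor triples failing the scope): 8.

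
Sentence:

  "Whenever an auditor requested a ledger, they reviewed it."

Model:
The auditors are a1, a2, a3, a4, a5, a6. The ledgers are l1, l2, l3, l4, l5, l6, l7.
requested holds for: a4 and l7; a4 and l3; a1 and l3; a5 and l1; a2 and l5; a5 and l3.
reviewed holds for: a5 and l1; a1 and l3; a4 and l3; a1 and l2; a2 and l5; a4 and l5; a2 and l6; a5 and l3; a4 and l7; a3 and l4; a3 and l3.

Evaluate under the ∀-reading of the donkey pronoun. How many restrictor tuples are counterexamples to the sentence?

"it" takes "a ledger" as antecedent — a donkey pronoun bound across the clause boundary.
Strong reading: for every (a,l) with requested(a,l), reviewed(a,l).
Restrictor pairs: (a1,l3) ✓  (a2,l5) ✓  (a4,l3) ✓  (a4,l7) ✓  (a5,l1) ✓  (a5,l3) ✓
Counterexamples (restrictor pairs failing the scope): 0.

0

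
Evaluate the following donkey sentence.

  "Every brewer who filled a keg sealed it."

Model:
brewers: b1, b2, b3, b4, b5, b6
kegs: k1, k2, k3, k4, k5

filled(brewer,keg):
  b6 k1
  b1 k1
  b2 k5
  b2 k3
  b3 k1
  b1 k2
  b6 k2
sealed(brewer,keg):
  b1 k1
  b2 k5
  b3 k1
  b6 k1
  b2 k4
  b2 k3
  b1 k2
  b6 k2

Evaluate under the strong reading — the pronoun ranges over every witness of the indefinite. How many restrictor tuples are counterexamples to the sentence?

0

"it" takes "a keg" as antecedent — a donkey pronoun bound across the clause boundary.
Strong reading: for every (b,k) with filled(b,k), sealed(b,k).
Restrictor pairs: (b1,k1) ✓  (b1,k2) ✓  (b2,k3) ✓  (b2,k5) ✓  (b3,k1) ✓  (b6,k1) ✓  (b6,k2) ✓
Counterexamples (restrictor pairs failing the scope): 0.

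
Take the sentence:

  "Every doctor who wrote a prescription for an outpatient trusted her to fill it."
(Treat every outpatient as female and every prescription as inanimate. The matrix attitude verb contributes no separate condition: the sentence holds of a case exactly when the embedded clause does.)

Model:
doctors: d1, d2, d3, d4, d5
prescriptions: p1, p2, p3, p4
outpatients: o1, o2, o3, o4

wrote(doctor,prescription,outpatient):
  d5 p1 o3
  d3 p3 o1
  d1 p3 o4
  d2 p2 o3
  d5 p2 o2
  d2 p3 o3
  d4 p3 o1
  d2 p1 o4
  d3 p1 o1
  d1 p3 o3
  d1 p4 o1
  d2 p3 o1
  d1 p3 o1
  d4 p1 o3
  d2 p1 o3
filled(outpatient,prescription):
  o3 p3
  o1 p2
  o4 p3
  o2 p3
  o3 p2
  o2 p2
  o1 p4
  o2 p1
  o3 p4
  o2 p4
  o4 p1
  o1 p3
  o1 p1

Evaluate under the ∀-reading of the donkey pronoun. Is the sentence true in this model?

"her" takes "an outpatient" as antecedent and "it" takes "a prescription"; both are donkey pronouns co-varying with the restrictor.
Strong reading: for every (d,p,o) with wrote(d,p,o), filled(o,p).
Restrictor triples: (d1,p3,o1)→filled(o1,p3) ✓  (d1,p3,o3)→filled(o3,p3) ✓  (d1,p3,o4)→filled(o4,p3) ✓  (d1,p4,o1)→filled(o1,p4) ✓  (d2,p1,o3)→filled(o3,p1) ✗  (d2,p1,o4)→filled(o4,p1) ✓  (d2,p2,o3)→filled(o3,p2) ✓  (d2,p3,o1)→filled(o1,p3) ✓  (d2,p3,o3)→filled(o3,p3) ✓  (d3,p1,o1)→filled(o1,p1) ✓  (d3,p3,o1)→filled(o1,p3) ✓  (d4,p1,o3)→filled(o3,p1) ✗  (d4,p3,o1)→filled(o1,p3) ✓  (d5,p1,o3)→filled(o3,p1) ✗  (d5,p2,o2)→filled(o2,p2) ✓
Counterexample: (d2,p1,o3) — filled(o3,p1) does not hold.

False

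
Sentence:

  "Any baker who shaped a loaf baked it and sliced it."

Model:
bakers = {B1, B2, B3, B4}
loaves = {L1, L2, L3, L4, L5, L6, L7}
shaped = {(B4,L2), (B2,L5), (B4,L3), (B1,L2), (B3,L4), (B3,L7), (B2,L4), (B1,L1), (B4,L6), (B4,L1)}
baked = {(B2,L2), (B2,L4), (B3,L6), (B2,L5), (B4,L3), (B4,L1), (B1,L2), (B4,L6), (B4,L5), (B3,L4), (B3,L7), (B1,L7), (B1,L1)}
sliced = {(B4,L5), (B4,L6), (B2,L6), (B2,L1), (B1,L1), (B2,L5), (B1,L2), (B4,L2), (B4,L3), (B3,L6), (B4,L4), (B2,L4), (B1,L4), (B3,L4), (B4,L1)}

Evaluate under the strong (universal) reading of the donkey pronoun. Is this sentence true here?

False

"it" takes "a loaf" as antecedent — a donkey pronoun bound across the clause boundary.
Strong reading: for every (b,l) with shaped(b,l), baked(b,l) ∧ sliced(b,l).
Restrictor pairs: (B1,L1) ✓  (B1,L2) ✓  (B2,L4) ✓  (B2,L5) ✓  (B3,L4) ✓  (B3,L7) ✗  (B4,L1) ✓  (B4,L2) ✗  (B4,L3) ✓  (B4,L6) ✓
Counterexample: (B3,L7) is in shaped but fails the scope.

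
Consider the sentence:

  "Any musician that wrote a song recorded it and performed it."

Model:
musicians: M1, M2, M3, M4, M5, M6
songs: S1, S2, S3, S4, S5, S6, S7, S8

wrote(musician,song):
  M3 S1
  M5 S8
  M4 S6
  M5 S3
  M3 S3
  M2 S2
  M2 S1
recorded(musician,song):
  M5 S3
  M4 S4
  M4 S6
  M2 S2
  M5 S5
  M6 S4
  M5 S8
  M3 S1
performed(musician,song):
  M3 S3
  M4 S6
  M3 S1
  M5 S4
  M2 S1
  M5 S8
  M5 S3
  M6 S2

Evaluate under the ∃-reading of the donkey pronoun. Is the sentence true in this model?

"it" takes "a song" as antecedent — a donkey pronoun bound across the clause boundary.
Weak reading: every musician m with some wrote-song has at least one wrote-song s such that recorded(m,s) ∧ performed(m,s).
Per musician: M2:✗  M3:✓  M4:✓  M5:✓
M2 has no witness among its wrote-songs.

False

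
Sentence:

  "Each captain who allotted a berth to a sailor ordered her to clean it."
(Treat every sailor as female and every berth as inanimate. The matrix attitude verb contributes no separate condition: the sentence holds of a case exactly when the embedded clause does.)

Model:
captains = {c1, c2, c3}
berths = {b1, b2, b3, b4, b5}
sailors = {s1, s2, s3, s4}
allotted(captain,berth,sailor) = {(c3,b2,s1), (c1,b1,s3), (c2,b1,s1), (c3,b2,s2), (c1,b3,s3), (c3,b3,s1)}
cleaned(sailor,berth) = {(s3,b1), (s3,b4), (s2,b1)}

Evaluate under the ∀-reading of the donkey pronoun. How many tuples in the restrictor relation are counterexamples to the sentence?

5

"her" takes "a sailor" as antecedent and "it" takes "a berth"; both are donkey pronouns co-varying with the restrictor.
Strong reading: for every (c,b,s) with allotted(c,b,s), cleaned(s,b).
Restrictor triples: (c1,b1,s3)→cleaned(s3,b1) ✓  (c1,b3,s3)→cleaned(s3,b3) ✗  (c2,b1,s1)→cleaned(s1,b1) ✗  (c3,b2,s1)→cleaned(s1,b2) ✗  (c3,b2,s2)→cleaned(s2,b2) ✗  (c3,b3,s1)→cleaned(s1,b3) ✗
Counterexamples (restrictor triples failing the scope): 5.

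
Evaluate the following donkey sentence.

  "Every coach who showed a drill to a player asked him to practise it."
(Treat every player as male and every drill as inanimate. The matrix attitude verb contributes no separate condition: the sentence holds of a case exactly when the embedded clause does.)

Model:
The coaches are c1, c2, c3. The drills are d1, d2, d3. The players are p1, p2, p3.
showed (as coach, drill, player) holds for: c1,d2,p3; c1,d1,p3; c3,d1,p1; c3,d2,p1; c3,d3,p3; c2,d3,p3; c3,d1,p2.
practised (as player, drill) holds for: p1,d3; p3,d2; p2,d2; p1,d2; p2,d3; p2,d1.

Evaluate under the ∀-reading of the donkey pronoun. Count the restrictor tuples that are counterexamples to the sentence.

4

"him" takes "a player" as antecedent and "it" takes "a drill"; both are donkey pronouns co-varying with the restrictor.
Strong reading: for every (c,d,p) with showed(c,d,p), practised(p,d).
Restrictor triples: (c1,d1,p3)→practised(p3,d1) ✗  (c1,d2,p3)→practised(p3,d2) ✓  (c2,d3,p3)→practised(p3,d3) ✗  (c3,d1,p1)→practised(p1,d1) ✗  (c3,d1,p2)→practised(p2,d1) ✓  (c3,d2,p1)→practised(p1,d2) ✓  (c3,d3,p3)→practised(p3,d3) ✗
Counterexamples (restrictor triples failing the scope): 4.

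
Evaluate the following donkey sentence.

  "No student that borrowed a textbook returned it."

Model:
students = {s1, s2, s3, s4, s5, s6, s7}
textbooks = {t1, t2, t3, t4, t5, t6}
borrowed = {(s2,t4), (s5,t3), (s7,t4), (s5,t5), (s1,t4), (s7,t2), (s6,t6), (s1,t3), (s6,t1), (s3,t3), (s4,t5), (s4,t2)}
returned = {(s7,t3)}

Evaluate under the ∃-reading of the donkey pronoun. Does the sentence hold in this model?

True

"it" takes "a textbook" as antecedent — a donkey pronoun bound across the clause boundary.
Truth condition: for no (s,t) with borrowed(s,t) does returned(s,t) hold.
Restrictor pairs — does the scope hold? (s1,t3):fails  (s1,t4):fails  (s2,t4):fails  (s3,t3):fails  (s4,t2):fails  (s4,t5):fails  (s5,t3):fails  (s5,t5):fails  (s6,t1):fails  (s6,t6):fails  (s7,t2):fails  (s7,t4):fails
Scope holds for no restrictor pair, so the sentence is true.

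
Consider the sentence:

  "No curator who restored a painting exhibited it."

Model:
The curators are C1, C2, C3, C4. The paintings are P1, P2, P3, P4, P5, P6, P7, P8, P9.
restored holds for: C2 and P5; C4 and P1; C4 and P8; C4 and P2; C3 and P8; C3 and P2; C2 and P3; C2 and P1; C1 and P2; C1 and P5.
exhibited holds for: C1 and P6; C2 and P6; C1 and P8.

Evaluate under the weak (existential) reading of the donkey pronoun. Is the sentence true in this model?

"it" takes "a painting" as antecedent — a donkey pronoun bound across the clause boundary.
Truth condition: for no (c,p) with restored(c,p) does exhibited(c,p) hold.
Restrictor pairs — does the scope hold? (C1,P2):fails  (C1,P5):fails  (C2,P1):fails  (C2,P3):fails  (C2,P5):fails  (C3,P2):fails  (C3,P8):fails  (C4,P1):fails  (C4,P2):fails  (C4,P8):fails
Scope holds for no restrictor pair, so the sentence is true.

True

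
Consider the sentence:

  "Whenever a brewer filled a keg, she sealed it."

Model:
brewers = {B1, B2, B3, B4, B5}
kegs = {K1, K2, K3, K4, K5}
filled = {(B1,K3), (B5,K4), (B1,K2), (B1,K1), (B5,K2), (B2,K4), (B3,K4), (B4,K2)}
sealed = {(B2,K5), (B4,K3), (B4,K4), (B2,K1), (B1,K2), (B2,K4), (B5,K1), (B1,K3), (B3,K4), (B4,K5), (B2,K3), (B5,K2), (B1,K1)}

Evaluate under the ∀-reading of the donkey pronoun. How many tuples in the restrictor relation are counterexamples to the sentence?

"it" takes "a keg" as antecedent — a donkey pronoun bound across the clause boundary.
Strong reading: for every (b,k) with filled(b,k), sealed(b,k).
Restrictor pairs: (B1,K1) ✓  (B1,K2) ✓  (B1,K3) ✓  (B2,K4) ✓  (B3,K4) ✓  (B4,K2) ✗  (B5,K2) ✓  (B5,K4) ✗
Counterexamples (restrictor pairs failing the scope): 2.

2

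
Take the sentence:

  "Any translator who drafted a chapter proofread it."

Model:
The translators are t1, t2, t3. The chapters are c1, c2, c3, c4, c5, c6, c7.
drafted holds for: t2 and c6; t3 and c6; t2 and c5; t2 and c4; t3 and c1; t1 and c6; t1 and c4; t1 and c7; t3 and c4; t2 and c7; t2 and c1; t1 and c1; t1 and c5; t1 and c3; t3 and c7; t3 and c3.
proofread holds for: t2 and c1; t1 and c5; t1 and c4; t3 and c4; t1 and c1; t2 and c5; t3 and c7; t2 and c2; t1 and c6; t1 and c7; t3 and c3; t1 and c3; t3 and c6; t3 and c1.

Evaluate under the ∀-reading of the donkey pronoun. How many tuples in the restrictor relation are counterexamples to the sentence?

"it" takes "a chapter" as antecedent — a donkey pronoun bound across the clause boundary.
Strong reading: for every (t,c) with drafted(t,c), proofread(t,c).
Restrictor pairs: (t1,c1) ✓  (t1,c3) ✓  (t1,c4) ✓  (t1,c5) ✓  (t1,c6) ✓  (t1,c7) ✓  (t2,c1) ✓  (t2,c4) ✗  (t2,c5) ✓  (t2,c6) ✗  (t2,c7) ✗  (t3,c1) ✓  (t3,c3) ✓  (t3,c4) ✓  (t3,c6) ✓  (t3,c7) ✓
Counterexamples (restrictor pairs failing the scope): 3.

3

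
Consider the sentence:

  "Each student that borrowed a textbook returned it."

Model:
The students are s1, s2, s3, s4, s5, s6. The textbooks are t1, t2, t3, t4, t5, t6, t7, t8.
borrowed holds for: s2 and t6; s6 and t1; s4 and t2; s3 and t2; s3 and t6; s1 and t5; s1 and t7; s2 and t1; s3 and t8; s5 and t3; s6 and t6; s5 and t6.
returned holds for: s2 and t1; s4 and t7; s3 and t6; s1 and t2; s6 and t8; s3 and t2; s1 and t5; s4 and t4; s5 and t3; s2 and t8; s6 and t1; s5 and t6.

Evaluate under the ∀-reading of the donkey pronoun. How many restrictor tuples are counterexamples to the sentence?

"it" takes "a textbook" as antecedent — a donkey pronoun bound across the clause boundary.
Strong reading: for every (s,t) with borrowed(s,t), returned(s,t).
Restrictor pairs: (s1,t5) ✓  (s1,t7) ✗  (s2,t1) ✓  (s2,t6) ✗  (s3,t2) ✓  (s3,t6) ✓  (s3,t8) ✗  (s4,t2) ✗  (s5,t3) ✓  (s5,t6) ✓  (s6,t1) ✓  (s6,t6) ✗
Counterexamples (restrictor pairs failing the scope): 5.

5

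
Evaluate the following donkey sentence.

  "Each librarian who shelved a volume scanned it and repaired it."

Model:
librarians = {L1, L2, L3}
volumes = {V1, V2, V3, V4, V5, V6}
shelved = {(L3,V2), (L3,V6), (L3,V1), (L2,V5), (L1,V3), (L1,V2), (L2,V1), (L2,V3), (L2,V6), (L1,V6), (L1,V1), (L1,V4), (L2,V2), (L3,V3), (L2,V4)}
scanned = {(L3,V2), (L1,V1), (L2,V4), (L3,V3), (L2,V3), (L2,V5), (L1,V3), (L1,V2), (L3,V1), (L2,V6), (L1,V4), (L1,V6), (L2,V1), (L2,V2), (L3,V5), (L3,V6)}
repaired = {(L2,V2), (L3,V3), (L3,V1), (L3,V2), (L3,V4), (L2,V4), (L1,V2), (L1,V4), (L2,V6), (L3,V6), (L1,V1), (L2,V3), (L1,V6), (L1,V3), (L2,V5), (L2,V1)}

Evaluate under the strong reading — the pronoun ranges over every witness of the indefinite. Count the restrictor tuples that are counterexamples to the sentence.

"it" takes "a volume" as antecedent — a donkey pronoun bound across the clause boundary.
Strong reading: for every (l,v) with shelved(l,v), scanned(l,v) ∧ repaired(l,v).
Restrictor pairs: (L1,V1) ✓  (L1,V2) ✓  (L1,V3) ✓  (L1,V4) ✓  (L1,V6) ✓  (L2,V1) ✓  (L2,V2) ✓  (L2,V3) ✓  (L2,V4) ✓  (L2,V5) ✓  (L2,V6) ✓  (L3,V1) ✓  (L3,V2) ✓  (L3,V3) ✓  (L3,V6) ✓
Counterexamples (restrictor pairs failing the scope): 0.

0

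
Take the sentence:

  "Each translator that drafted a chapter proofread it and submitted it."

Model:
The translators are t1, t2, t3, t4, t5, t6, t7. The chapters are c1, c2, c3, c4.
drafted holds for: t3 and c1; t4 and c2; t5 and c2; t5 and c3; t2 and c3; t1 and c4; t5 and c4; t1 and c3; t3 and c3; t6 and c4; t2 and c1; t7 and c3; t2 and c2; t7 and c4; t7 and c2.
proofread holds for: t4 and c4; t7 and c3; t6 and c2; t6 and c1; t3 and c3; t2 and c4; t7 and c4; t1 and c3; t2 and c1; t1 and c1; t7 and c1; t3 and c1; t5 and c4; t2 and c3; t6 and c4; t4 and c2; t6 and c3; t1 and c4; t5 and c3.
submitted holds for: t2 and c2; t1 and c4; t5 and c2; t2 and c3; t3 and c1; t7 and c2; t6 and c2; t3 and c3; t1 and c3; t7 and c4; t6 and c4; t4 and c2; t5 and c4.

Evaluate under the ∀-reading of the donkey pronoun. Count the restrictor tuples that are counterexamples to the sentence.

6

"it" takes "a chapter" as antecedent — a donkey pronoun bound across the clause boundary.
Strong reading: for every (t,c) with drafted(t,c), proofread(t,c) ∧ submitted(t,c).
Restrictor pairs: (t1,c3) ✓  (t1,c4) ✓  (t2,c1) ✗  (t2,c2) ✗  (t2,c3) ✓  (t3,c1) ✓  (t3,c3) ✓  (t4,c2) ✓  (t5,c2) ✗  (t5,c3) ✗  (t5,c4) ✓  (t6,c4) ✓  (t7,c2) ✗  (t7,c3) ✗  (t7,c4) ✓
Counterexamples (restrictor pairs failing the scope): 6.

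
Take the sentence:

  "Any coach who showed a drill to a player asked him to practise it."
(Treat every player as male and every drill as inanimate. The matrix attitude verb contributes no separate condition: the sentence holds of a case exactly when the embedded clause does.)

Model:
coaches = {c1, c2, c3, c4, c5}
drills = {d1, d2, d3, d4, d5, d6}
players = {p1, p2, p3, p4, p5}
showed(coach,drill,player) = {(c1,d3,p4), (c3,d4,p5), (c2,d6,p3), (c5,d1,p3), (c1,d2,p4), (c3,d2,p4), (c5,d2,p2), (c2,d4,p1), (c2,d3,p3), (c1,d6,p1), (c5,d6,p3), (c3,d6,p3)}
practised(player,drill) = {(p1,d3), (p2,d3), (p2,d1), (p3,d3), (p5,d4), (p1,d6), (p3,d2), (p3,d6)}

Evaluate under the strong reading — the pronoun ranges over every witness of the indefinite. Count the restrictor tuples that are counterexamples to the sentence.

6

"him" takes "a player" as antecedent and "it" takes "a drill"; both are donkey pronouns co-varying with the restrictor.
Strong reading: for every (c,d,p) with showed(c,d,p), practised(p,d).
Restrictor triples: (c1,d2,p4)→practised(p4,d2) ✗  (c1,d3,p4)→practised(p4,d3) ✗  (c1,d6,p1)→practised(p1,d6) ✓  (c2,d3,p3)→practised(p3,d3) ✓  (c2,d4,p1)→practised(p1,d4) ✗  (c2,d6,p3)→practised(p3,d6) ✓  (c3,d2,p4)→practised(p4,d2) ✗  (c3,d4,p5)→practised(p5,d4) ✓  (c3,d6,p3)→practised(p3,d6) ✓  (c5,d1,p3)→practised(p3,d1) ✗  (c5,d2,p2)→practised(p2,d2) ✗  (c5,d6,p3)→practised(p3,d6) ✓
Counterexamples (restrictor triples failing the scope): 6.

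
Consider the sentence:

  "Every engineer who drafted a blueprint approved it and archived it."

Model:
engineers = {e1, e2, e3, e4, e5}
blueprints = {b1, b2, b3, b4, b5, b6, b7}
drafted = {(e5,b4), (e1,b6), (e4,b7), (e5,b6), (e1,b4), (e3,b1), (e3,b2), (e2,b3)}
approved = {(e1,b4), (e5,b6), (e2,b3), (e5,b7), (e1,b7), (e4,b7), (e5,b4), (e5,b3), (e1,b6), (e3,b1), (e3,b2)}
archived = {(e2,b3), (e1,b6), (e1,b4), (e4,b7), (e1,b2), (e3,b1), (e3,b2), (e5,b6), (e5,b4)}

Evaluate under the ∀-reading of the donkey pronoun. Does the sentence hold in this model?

True

"it" takes "a blueprint" as antecedent — a donkey pronoun bound across the clause boundary.
Strong reading: for every (e,b) with drafted(e,b), approved(e,b) ∧ archived(e,b).
Restrictor pairs: (e1,b4) ✓  (e1,b6) ✓  (e2,b3) ✓  (e3,b1) ✓  (e3,b2) ✓  (e4,b7) ✓  (e5,b4) ✓  (e5,b6) ✓
Every restrictor pair satisfies the scope.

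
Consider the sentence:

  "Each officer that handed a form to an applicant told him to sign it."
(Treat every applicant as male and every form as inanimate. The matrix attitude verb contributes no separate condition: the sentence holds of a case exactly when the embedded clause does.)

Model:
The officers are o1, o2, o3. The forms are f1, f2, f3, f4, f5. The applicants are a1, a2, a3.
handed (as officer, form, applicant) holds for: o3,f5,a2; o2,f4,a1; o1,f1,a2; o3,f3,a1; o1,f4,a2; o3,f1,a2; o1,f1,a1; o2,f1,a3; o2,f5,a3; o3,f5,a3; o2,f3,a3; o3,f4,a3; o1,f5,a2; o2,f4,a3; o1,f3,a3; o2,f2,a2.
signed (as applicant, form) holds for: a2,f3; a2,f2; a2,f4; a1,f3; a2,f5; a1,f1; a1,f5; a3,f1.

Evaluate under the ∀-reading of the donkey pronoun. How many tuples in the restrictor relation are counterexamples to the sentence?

"him" takes "an applicant" as antecedent and "it" takes "a form"; both are donkey pronouns co-varying with the restrictor.
Strong reading: for every (o,f,a) with handed(o,f,a), signed(a,f).
Restrictor triples: (o1,f1,a1)→signed(a1,f1) ✓  (o1,f1,a2)→signed(a2,f1) ✗  (o1,f3,a3)→signed(a3,f3) ✗  (o1,f4,a2)→signed(a2,f4) ✓  (o1,f5,a2)→signed(a2,f5) ✓  (o2,f1,a3)→signed(a3,f1) ✓  (o2,f2,a2)→signed(a2,f2) ✓  (o2,f3,a3)→signed(a3,f3) ✗  (o2,f4,a1)→signed(a1,f4) ✗  (o2,f4,a3)→signed(a3,f4) ✗  (o2,f5,a3)→signed(a3,f5) ✗  (o3,f1,a2)→signed(a2,f1) ✗  (o3,f3,a1)→signed(a1,f3) ✓  (o3,f4,a3)→signed(a3,f4) ✗  (o3,f5,a2)→signed(a2,f5) ✓  (o3,f5,a3)→signed(a3,f5) ✗
Counterexamples (restrictor triples failing the scope): 9.

9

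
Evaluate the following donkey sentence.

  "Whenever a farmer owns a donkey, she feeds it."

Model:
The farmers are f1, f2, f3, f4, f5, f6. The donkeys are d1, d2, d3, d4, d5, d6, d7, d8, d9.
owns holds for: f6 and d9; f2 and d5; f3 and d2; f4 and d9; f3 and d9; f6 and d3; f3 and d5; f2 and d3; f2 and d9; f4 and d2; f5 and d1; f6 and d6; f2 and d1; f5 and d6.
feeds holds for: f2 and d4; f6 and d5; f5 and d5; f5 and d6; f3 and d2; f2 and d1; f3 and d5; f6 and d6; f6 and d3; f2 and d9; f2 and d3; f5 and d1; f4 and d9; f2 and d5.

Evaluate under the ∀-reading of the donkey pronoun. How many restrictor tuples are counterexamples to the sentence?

"it" takes "a donkey" as antecedent — a donkey pronoun bound across the clause boundary.
Strong reading: for every (f,d) with owns(f,d), feeds(f,d).
Restrictor pairs: (f2,d1) ✓  (f2,d3) ✓  (f2,d5) ✓  (f2,d9) ✓  (f3,d2) ✓  (f3,d5) ✓  (f3,d9) ✗  (f4,d2) ✗  (f4,d9) ✓  (f5,d1) ✓  (f5,d6) ✓  (f6,d3) ✓  (f6,d6) ✓  (f6,d9) ✗
Counterexamples (restrictor pairs failing the scope): 3.

3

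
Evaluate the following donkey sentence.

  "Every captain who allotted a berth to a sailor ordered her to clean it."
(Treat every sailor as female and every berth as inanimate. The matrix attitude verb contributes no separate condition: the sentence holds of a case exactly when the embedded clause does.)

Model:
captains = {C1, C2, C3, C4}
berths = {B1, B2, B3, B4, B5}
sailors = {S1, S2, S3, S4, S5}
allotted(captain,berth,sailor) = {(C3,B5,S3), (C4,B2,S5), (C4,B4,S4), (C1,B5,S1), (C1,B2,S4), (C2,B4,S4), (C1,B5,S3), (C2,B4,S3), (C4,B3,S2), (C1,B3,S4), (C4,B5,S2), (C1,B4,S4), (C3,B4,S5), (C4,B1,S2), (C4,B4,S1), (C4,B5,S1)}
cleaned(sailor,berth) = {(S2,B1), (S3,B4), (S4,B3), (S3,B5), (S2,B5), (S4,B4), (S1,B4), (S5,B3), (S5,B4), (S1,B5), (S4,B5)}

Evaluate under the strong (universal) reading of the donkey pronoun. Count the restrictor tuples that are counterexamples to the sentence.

"her" takes "a sailor" as antecedent and "it" takes "a berth"; both are donkey pronouns co-varying with the restrictor.
Strong reading: for every (c,b,s) with allotted(c,b,s), cleaned(s,b).
Restrictor triples: (C1,B2,S4)→cleaned(S4,B2) ✗  (C1,B3,S4)→cleaned(S4,B3) ✓  (C1,B4,S4)→cleaned(S4,B4) ✓  (C1,B5,S1)→cleaned(S1,B5) ✓  (C1,B5,S3)→cleaned(S3,B5) ✓  (C2,B4,S3)→cleaned(S3,B4) ✓  (C2,B4,S4)→cleaned(S4,B4) ✓  (C3,B4,S5)→cleaned(S5,B4) ✓  (C3,B5,S3)→cleaned(S3,B5) ✓  (C4,B1,S2)→cleaned(S2,B1) ✓  (C4,B2,S5)→cleaned(S5,B2) ✗  (C4,B3,S2)→cleaned(S2,B3) ✗  (C4,B4,S1)→cleaned(S1,B4) ✓  (C4,B4,S4)→cleaned(S4,B4) ✓  (C4,B5,S1)→cleaned(S1,B5) ✓  (C4,B5,S2)→cleaned(S2,B5) ✓
Counterexamples (restrictor triples failing the scope): 3.

3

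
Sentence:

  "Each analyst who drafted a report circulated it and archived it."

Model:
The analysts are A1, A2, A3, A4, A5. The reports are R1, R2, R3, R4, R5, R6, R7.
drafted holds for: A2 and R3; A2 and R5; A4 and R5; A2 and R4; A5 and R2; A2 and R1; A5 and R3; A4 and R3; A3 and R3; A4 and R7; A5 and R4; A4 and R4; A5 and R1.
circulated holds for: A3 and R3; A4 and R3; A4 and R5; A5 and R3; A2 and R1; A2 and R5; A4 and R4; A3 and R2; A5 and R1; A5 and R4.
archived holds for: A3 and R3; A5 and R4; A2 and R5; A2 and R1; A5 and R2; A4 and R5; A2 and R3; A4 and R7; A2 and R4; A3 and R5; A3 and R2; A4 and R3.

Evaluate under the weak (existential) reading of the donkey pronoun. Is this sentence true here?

True

"it" takes "a report" as antecedent — a donkey pronoun bound across the clause boundary.
Weak reading: every analyst a with some drafted-report has at least one drafted-report r such that circulated(a,r) ∧ archived(a,r).
Per analyst: A2:✓  A3:✓  A4:✓  A5:✓
Every analyst in the restrictor has a witness.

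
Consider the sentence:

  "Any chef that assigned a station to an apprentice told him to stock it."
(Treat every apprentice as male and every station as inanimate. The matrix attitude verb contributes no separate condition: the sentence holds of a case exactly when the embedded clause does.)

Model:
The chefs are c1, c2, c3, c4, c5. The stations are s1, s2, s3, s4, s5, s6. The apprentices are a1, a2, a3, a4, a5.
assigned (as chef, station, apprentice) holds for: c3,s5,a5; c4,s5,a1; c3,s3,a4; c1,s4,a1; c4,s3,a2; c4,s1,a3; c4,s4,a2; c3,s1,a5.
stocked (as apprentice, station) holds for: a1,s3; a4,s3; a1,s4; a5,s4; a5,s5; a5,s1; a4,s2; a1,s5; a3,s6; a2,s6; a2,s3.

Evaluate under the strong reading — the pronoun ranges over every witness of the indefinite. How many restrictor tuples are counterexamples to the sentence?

2

"him" takes "an apprentice" as antecedent and "it" takes "a station"; both are donkey pronouns co-varying with the restrictor.
Strong reading: for every (c,s,a) with assigned(c,s,a), stocked(a,s).
Restrictor triples: (c1,s4,a1)→stocked(a1,s4) ✓  (c3,s1,a5)→stocked(a5,s1) ✓  (c3,s3,a4)→stocked(a4,s3) ✓  (c3,s5,a5)→stocked(a5,s5) ✓  (c4,s1,a3)→stocked(a3,s1) ✗  (c4,s3,a2)→stocked(a2,s3) ✓  (c4,s4,a2)→stocked(a2,s4) ✗  (c4,s5,a1)→stocked(a1,s5) ✓
Counterexamples (restrictor triples failing the scope): 2.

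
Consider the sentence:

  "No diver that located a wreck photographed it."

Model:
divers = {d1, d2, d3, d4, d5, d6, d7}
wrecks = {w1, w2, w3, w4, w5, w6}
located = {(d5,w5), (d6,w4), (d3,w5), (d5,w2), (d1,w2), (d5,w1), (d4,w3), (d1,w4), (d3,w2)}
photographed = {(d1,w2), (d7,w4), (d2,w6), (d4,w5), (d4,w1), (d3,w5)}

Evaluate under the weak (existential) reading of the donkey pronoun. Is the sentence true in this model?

"it" takes "a wreck" as antecedent — a donkey pronoun bound across the clause boundary.
Truth condition: for no (d,w) with located(d,w) does photographed(d,w) hold.
Restrictor pairs — does the scope hold? (d1,w2):holds  (d1,w4):fails  (d3,w2):fails  (d3,w5):holds  (d4,w3):fails  (d5,w1):fails  (d5,w2):fails  (d5,w5):fails  (d6,w4):fails
Scope holds for 2 pair(s), so the sentence is false.

False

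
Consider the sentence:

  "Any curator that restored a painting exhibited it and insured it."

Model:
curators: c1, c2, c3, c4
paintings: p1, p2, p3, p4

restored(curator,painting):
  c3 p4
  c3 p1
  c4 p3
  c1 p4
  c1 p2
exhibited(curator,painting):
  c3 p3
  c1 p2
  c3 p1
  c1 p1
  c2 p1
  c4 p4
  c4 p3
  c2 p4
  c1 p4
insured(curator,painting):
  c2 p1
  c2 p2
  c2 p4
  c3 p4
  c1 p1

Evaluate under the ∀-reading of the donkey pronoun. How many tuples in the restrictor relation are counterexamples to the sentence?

5

"it" takes "a painting" as antecedent — a donkey pronoun bound across the clause boundary.
Strong reading: for every (c,p) with restored(c,p), exhibited(c,p) ∧ insured(c,p).
Restrictor pairs: (c1,p2) ✗  (c1,p4) ✗  (c3,p1) ✗  (c3,p4) ✗  (c4,p3) ✗
Counterexamples (restrictor pairs failing the scope): 5.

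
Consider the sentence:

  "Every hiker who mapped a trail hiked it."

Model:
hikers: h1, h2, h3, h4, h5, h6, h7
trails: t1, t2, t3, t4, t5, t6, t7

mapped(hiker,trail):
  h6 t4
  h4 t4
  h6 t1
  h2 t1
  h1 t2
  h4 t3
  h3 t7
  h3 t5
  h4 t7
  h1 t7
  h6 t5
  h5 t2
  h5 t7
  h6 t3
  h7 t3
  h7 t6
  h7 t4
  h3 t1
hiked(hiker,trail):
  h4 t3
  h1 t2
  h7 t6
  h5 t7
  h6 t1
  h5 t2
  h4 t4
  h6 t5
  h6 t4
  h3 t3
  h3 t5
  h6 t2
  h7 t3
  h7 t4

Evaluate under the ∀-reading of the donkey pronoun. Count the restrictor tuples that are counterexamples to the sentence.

"it" takes "a trail" as antecedent — a donkey pronoun bound across the clause boundary.
Strong reading: for every (h,t) with mapped(h,t), hiked(h,t).
Restrictor pairs: (h1,t2) ✓  (h1,t7) ✗  (h2,t1) ✗  (h3,t1) ✗  (h3,t5) ✓  (h3,t7) ✗  (h4,t3) ✓  (h4,t4) ✓  (h4,t7) ✗  (h5,t2) ✓  (h5,t7) ✓  (h6,t1) ✓  (h6,t3) ✗  (h6,t4) ✓  (h6,t5) ✓  (h7,t3) ✓  (h7,t4) ✓  (h7,t6) ✓
Counterexamples (restrictor pairs failing the scope): 6.

6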